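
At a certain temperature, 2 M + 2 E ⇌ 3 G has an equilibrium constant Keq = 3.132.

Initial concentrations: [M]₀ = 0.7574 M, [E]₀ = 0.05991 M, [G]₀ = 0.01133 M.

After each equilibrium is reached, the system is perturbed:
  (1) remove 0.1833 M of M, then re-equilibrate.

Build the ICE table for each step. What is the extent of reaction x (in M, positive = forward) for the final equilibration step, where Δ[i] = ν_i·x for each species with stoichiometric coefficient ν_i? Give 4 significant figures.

x = -0.001703 M

Q₀ = 7.0638e-04 vs Keq = 3.132 ⇒ Q<K, forward
Step 1:
                  M         E         G
  init       0.7574   0.05991   0.01133
  Δ        -0.04326  -0.04326   0.06489
  eq         0.7141   0.01665   0.07622
  solve Keq expr → x = 0.02163; check Q = 3.132
Then remove 0.1833 M of M.
Step 2:
                  M         E         G
  init       0.5308   0.01665   0.07622
  Δ        0.003406  0.003406  -0.00511
  eq         0.5342   0.02006   0.07111
  solve Keq expr → x = -0.001703; check Q = 3.132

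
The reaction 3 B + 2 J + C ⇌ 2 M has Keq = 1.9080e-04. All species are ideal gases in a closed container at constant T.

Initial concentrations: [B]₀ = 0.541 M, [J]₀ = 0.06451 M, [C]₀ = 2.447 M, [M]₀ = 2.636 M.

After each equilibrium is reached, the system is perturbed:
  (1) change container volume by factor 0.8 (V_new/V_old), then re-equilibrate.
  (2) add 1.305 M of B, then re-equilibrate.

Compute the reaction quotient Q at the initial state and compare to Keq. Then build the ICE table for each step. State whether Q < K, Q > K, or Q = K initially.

Q₀ = 4309; Q > K (proceeds reverse)

Q₀ = 4309 vs Keq = 1.9080e-04 ⇒ Q>K, reverse
Step 1:
                    B           J           C           M
  init          0.541     0.06451       2.447       2.636
  Δ             3.292       2.195       1.097      -2.195
  eq            3.833       2.259       3.544       0.441
  solve Keq expr → x = -1.097; check Q = 1.9080e-04
Then change container volume by factor 0.8 (V_new/V_old).
Step 2:
                    B           J           C           M
  init          4.792       2.824       4.431      0.5513
  Δ           -0.2704     -0.1803    -0.09014      0.1803
  eq            4.521       2.644        4.34      0.7316
  solve Keq expr → x = 0.09014; check Q = 1.9080e-04
Then add 1.305 M of B.
Step 3:
                    B           J           C           M
  init          5.826       2.644        4.34      0.7316
  Δ           -0.2763     -0.1842    -0.09209      0.1842
  eq             5.55        2.46       4.248      0.9157
  solve Keq expr → x = 0.09209; check Q = 1.9080e-04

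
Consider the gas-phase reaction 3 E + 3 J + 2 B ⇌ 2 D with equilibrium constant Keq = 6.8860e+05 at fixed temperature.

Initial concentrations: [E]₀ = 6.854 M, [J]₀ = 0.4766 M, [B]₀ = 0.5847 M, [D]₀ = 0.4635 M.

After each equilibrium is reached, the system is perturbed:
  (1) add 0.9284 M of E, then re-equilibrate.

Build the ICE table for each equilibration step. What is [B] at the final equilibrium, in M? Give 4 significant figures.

[B]_eq = 0.2691 M

Q₀ = 0.01803 vs Keq = 6.8860e+05 ⇒ Q<K, forward
Step 1:
                    E           J           B           D
  Initial       6.854      0.4766      0.5847      0.4635
  Change       -0.473      -0.473     -0.3153      0.3153
  Equil         6.381    0.003602      0.2694      0.7788
  solve Keq expr → x = 0.1577; check Q = 6.8860e+05
Then add 0.9284 M of E.
Step 2:
                    E           J           B           D
  Initial       7.309    0.003602      0.2694      0.7788
  Change  -4.5411e-04 -4.5411e-04 -3.0274e-04  3.0274e-04
  Equil         7.309    0.003148      0.2691      0.7791
  solve Keq expr → x = 1.5137e-04; check Q = 6.8860e+05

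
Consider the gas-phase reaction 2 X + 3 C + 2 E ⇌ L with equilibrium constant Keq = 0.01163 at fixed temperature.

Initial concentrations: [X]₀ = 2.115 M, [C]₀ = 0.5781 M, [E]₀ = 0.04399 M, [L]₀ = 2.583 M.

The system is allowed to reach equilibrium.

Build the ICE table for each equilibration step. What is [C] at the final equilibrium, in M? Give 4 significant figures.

[C]_eq = 2.279 M

Q₀ = 1544 vs Keq = 0.01163 ⇒ Q>K, reverse
Step 1:
                    X           C           E           L
  Initial       2.115      0.5781     0.04399       2.583
  Change        1.134       1.701       1.134      -0.567
  Equil         3.249       2.279       1.178       2.016
  solve Keq expr → x = -0.567; check Q = 0.01163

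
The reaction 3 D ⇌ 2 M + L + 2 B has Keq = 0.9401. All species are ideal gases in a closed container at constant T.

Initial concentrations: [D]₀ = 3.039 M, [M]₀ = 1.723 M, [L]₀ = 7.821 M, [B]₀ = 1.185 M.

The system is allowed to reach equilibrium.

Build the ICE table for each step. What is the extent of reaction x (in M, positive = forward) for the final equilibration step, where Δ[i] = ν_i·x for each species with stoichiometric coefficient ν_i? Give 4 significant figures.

x = -0.0239 M

Q₀ = 1.162 vs Keq = 0.9401 ⇒ Q>K, reverse
Step 1:
                  D         M         L         B
  init        3.039     1.723     7.821     1.185
  Δ         0.07169   -0.0478   -0.0239   -0.0478
  eq          3.111     1.675     7.797     1.137
  solve Keq expr → x = -0.0239; check Q = 0.9401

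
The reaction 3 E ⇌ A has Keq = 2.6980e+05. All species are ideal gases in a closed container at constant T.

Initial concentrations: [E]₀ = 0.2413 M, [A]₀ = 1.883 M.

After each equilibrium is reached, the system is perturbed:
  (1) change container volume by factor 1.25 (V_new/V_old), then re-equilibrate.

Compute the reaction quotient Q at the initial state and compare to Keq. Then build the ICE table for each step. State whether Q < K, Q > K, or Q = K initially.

Q₀ = 134 vs Keq = 2.6980e+05 ⇒ Q<K, forward
Step 1:
                    E           A
  Initial      0.2413       1.883
  Change      -0.2219     0.07398
  Equil       0.01936       1.957
  solve Keq expr → x = 0.07398; check Q = 2.6980e+05
Then change container volume by factor 1.25 (V_new/V_old).
Step 2:
                    E           A
  Initial     0.01549       1.566
  Change     0.002481 -8.2691e-04
  Equil       0.01797       1.565
  solve Keq expr → x = -8.2691e-04; check Q = 2.6980e+05

Q₀ = 134; Q < K (proceeds forward)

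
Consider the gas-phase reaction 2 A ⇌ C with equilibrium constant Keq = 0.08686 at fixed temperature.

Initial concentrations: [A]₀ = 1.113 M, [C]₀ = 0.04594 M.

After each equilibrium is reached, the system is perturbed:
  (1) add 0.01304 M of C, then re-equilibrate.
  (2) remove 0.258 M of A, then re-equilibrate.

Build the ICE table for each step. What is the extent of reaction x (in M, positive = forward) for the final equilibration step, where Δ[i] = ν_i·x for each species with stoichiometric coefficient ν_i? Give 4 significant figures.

Q₀ = 0.03709 vs Keq = 0.08686 ⇒ Q<K, forward
Step 1:
                    A           C
  I             1.113     0.04594
  C          -0.08994     0.04497
  E             1.023     0.09091
  solve Keq expr → x = 0.04497; check Q = 0.08686
Then add 0.01304 M of C.
Step 2:
                    A           C
  I             1.023       0.104
  C           0.01919   -0.009597
  E             1.042     0.09435
  solve Keq expr → x = -0.009597; check Q = 0.08686
Then remove 0.258 M of A.
Step 3:
                    A           C
  I            0.7843     0.09435
  C           0.06378    -0.03189
  E             0.848     0.06247
  solve Keq expr → x = -0.03189; check Q = 0.08686

x = -0.03189 M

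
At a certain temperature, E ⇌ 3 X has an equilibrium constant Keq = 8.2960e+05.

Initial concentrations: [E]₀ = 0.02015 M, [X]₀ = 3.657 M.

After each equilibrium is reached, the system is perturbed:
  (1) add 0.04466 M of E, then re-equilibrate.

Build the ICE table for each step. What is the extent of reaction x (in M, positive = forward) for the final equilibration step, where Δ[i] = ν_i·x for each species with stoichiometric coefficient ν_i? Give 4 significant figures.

x = 0.04465 M

Q₀ = 2427 vs Keq = 8.2960e+05 ⇒ Q<K, forward
Step 1:
                   E          X
  init       0.02015      3.657
  Δ         -0.02009    0.06026
  eq      6.1916e-05      3.717
  solve Keq expr → x = 0.02009; check Q = 8.2960e+05
Then add 0.04466 M of E.
Step 2:
                   E          X
  init       0.04472      3.717
  Δ         -0.04465      0.134
  eq      6.8854e-05      3.851
  solve Keq expr → x = 0.04465; check Q = 8.2960e+05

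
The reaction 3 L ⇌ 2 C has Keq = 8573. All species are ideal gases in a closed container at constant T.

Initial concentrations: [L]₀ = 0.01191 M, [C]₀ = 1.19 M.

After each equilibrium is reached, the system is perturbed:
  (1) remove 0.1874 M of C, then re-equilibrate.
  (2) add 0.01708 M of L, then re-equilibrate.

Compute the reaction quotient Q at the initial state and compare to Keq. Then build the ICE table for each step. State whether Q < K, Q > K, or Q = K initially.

Q₀ = 8.3822e+05; Q > K (proceeds reverse)

Q₀ = 8.3822e+05 vs Keq = 8573 ⇒ Q>K, reverse
Step 1:
                    L           C
  I           0.01191        1.19
  C           0.04209    -0.02806
  E             0.054       1.162
  solve Keq expr → x = -0.01403; check Q = 8573
Then remove 0.1874 M of C.
Step 2:
                    L           C
  I             0.054      0.9745
  C         -0.005847    0.003898
  E           0.04816      0.9784
  solve Keq expr → x = 0.001949; check Q = 8573
Then add 0.01708 M of L.
Step 3:
                    L           C
  I           0.06524      0.9784
  C          -0.01672     0.01114
  E           0.04852      0.9896
  solve Keq expr → x = 0.005572; check Q = 8573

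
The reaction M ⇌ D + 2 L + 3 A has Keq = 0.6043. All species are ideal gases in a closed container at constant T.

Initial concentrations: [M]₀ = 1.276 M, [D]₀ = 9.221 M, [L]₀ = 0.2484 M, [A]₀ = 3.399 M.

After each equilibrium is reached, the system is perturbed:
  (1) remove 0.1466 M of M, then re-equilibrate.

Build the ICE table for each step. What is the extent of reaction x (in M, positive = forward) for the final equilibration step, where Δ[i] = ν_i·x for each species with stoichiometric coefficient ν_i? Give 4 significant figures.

x = -0.001439 M

Q₀ = 17.51 vs Keq = 0.6043 ⇒ Q>K, reverse
Step 1:
                   M          D          L          A
  Initial      1.276      9.221     0.2484      3.399
  Change      0.0967    -0.0967    -0.1934    -0.2901
  Equil        1.373      9.124    0.05501      3.109
  solve Keq expr → x = -0.0967; check Q = 0.6043
Then remove 0.1466 M of M.
Step 2:
                   M          D          L          A
  Initial      1.226      9.124    0.05501      3.109
  Change    0.001439  -0.001439  -0.002877  -0.004316
  Equil        1.228      9.123    0.05213      3.105
  solve Keq expr → x = -0.001439; check Q = 0.6043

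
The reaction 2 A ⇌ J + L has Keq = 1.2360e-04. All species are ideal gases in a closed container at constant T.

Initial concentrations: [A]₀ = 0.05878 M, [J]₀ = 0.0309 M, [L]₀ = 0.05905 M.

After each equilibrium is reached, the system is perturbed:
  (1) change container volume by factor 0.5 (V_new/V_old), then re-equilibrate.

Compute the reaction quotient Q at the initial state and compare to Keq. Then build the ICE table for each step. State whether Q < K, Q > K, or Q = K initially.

Q₀ = 0.5281 vs Keq = 1.2360e-04 ⇒ Q>K, reverse
Step 1:
                    A           J           L
  I           0.05878      0.0309     0.05905
  C           0.06167    -0.03084    -0.03084
  E            0.1205  6.3562e-05     0.02821
  solve Keq expr → x = -0.03084; check Q = 1.2360e-04
Then change container volume by factor 0.5 (V_new/V_old).
Step 2:
                    A           J           L
  I            0.2409  1.2712e-04     0.05643
  C                 0           0           0
  E            0.2409  1.2712e-04     0.05643
  solve Keq expr → x = 0; check Q = 1.2360e-04

Q₀ = 0.5281; Q > K (proceeds reverse)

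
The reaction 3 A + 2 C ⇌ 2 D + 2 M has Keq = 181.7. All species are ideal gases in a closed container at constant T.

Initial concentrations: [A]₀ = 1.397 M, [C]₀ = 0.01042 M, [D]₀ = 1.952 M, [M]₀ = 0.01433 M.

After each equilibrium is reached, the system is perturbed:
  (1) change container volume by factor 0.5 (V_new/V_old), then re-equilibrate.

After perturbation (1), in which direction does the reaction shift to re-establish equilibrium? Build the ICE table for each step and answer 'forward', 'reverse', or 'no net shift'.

Direction: forward

Q₀ = 2.643 vs Keq = 181.7 ⇒ Q<K, forward
Step 1:
                    A           C           D           M
  init          1.397     0.01042       1.952     0.01433
  Δ          -0.01259   -0.008391    0.008391    0.008391
  eq            1.384    0.002029        1.96     0.02272
  solve Keq expr → x = 0.004196; check Q = 181.7
Then change container volume by factor 0.5 (V_new/V_old).
Step 2:
                    A           C           D           M
  init          2.769    0.004057       3.921     0.04544
  Δ         -0.001672   -0.001114    0.001114    0.001114
  eq            2.767    0.002943       3.922     0.04656
  solve Keq expr → x = 5.5724e-04; check Q = 181.7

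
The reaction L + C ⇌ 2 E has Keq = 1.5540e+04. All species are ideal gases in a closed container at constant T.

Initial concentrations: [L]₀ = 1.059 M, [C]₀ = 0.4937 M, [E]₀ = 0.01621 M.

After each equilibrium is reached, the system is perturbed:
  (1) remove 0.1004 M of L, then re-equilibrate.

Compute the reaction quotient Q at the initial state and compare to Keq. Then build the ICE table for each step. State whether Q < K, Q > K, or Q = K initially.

Q₀ = 5.0258e-04 vs Keq = 1.5540e+04 ⇒ Q<K, forward
Step 1:
                    L           C           E
  init          1.059      0.4937     0.01621
  Δ           -0.4936     -0.4936      0.9872
  eq           0.5654  1.1458e-04       1.003
  solve Keq expr → x = 0.4936; check Q = 1.5540e+04
Then remove 0.1004 M of L.
Step 2:
                    L           C           E
  init          0.465  1.1458e-04       1.003
  Δ        2.4718e-05  2.4718e-05 -4.9436e-05
  eq            0.465  1.3930e-04       1.003
  solve Keq expr → x = -2.4718e-05; check Q = 1.5540e+04

Q₀ = 5.0258e-04; Q < K (proceeds forward)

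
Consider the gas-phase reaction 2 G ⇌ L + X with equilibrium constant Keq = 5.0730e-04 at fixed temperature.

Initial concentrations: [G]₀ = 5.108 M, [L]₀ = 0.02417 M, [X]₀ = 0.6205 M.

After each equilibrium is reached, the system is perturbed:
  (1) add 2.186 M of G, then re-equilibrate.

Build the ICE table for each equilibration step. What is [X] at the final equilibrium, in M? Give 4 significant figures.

Q₀ = 5.7480e-04 vs Keq = 5.0730e-04 ⇒ Q>K, reverse
Step 1:
                   G          L          X
  init         5.108    0.02417     0.6205
  Δ           0.0054    -0.0027    -0.0027
  eq           5.113    0.02147     0.6178
  solve Keq expr → x = -0.0027; check Q = 5.0730e-04
Then add 2.186 M of G.
Step 2:
                   G          L          X
  init         7.299    0.02147     0.6178
  Δ         -0.04082    0.02041    0.02041
  eq           7.259    0.04188     0.6382
  solve Keq expr → x = 0.02041; check Q = 5.0730e-04

[X]_eq = 0.6382 M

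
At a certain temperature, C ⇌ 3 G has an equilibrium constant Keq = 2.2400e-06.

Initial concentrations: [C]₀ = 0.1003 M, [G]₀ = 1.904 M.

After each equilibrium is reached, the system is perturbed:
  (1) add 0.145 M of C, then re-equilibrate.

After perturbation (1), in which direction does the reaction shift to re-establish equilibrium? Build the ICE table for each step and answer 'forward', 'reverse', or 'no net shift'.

Direction: forward

Q₀ = 68.82 vs Keq = 2.2400e-06 ⇒ Q>K, reverse
Step 1:
                    C           G
  init         0.1003       1.904
  Δ            0.6307      -1.892
  eq            0.731     0.01179
  solve Keq expr → x = -0.6307; check Q = 2.2400e-06
Then add 0.145 M of C.
Step 2:
                    C           G
  init          0.876     0.01179
  Δ       -2.4388e-04  7.3163e-04
  eq           0.8758     0.01252
  solve Keq expr → x = 2.4388e-04; check Q = 2.2400e-06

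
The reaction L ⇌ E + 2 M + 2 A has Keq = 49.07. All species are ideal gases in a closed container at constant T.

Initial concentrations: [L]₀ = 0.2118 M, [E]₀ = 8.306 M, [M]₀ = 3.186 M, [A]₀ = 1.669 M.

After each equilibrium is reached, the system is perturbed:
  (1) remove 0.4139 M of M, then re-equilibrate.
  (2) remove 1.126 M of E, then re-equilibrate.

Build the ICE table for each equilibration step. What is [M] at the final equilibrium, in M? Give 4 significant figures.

[M]_eq = 2.072 M

Q₀ = 1109 vs Keq = 49.07 ⇒ Q>K, reverse
Step 1:
                   L          E          M          A
  Initial     0.2118      8.306      3.186      1.669
  Change      0.4153    -0.4153    -0.8306    -0.8306
  Equil       0.6271      7.891      2.355     0.8384
  solve Keq expr → x = -0.4153; check Q = 49.07
Then remove 0.4139 M of M.
Step 2:
                   L          E          M          A
  Initial     0.6271      7.891      1.942     0.8384
  Change    -0.04645    0.04645     0.0929     0.0929
  Equil       0.5806      7.937      2.034     0.9313
  solve Keq expr → x = 0.04645; check Q = 49.07
Then remove 1.126 M of E.
Step 3:
                   L          E          M          A
  Initial     0.5806      6.811      2.034     0.9313
  Change    -0.01899    0.01899    0.03799    0.03799
  Equil       0.5617       6.83      2.072     0.9693
  solve Keq expr → x = 0.01899; check Q = 49.07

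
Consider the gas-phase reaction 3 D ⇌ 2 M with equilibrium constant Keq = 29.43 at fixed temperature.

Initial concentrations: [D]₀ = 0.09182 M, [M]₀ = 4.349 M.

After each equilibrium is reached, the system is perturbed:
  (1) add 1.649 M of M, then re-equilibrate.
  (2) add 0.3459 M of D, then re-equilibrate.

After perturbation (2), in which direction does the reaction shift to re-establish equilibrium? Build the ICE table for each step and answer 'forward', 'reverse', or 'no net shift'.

Direction: forward

Q₀ = 2.4432e+04 vs Keq = 29.43 ⇒ Q>K, reverse
Step 1:
                  D         M
  I         0.09182     4.349
  C          0.7076   -0.4717
  E          0.7994     3.877
  solve Keq expr → x = -0.2359; check Q = 29.43
Then add 1.649 M of M.
Step 2:
                  D         M
  I          0.7994     5.526
  C          0.1969   -0.1313
  E          0.9963     5.395
  solve Keq expr → x = -0.06564; check Q = 29.43
Then add 0.3459 M of D.
Step 3:
                  D         M
  I           1.342     5.395
  C         -0.3198    0.2132
  E           1.022     5.608
  solve Keq expr → x = 0.1066; check Q = 29.43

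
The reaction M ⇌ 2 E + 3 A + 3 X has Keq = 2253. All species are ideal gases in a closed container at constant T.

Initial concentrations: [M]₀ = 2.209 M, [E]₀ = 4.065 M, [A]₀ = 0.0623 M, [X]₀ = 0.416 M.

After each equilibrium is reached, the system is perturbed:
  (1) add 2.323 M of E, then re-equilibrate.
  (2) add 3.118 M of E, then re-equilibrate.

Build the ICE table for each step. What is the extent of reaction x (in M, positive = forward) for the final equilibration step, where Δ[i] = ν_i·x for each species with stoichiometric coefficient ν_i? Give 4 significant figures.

x = -0.06569 M

Q₀ = 1.3022e-04 vs Keq = 2253 ⇒ Q<K, forward
Step 1:
                    M           E           A           X
  Initial       2.209       4.065      0.0623       0.416
  Change      -0.6628       1.326       1.988       1.988
  Equil         1.546       5.391       2.051       2.404
  solve Keq expr → x = 0.6628; check Q = 2253
Then add 2.323 M of E.
Step 2:
                    M           E           A           X
  Initial       1.546       7.714       2.051       2.404
  Change      0.07369     -0.1474     -0.2211     -0.2211
  Equil          1.62       7.566        1.83       2.183
  solve Keq expr → x = -0.07369; check Q = 2253
Then add 3.118 M of E.
Step 3:
                    M           E           A           X
  Initial        1.62       10.68        1.83       2.183
  Change      0.06569     -0.1314     -0.1971     -0.1971
  Equil         1.686       10.55       1.633       1.986
  solve Keq expr → x = -0.06569; check Q = 2253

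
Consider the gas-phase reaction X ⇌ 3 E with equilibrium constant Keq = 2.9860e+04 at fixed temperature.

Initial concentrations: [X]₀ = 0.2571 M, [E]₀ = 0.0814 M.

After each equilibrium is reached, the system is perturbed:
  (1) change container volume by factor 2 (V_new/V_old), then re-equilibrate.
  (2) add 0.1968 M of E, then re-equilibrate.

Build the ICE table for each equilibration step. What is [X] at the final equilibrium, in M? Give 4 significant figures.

Q₀ = 0.002098 vs Keq = 2.9860e+04 ⇒ Q<K, forward
Step 1:
                    X           E
  I            0.2571      0.0814
  C           -0.2571      0.7712
  E        2.0759e-05      0.8526
  solve Keq expr → x = 0.2571; check Q = 2.9860e+04
Then change container volume by factor 2 (V_new/V_old).
Step 2:
                    X           E
  I        1.0379e-05      0.4263
  C       -7.7842e-06  2.3352e-05
  E        2.5953e-06      0.4263
  solve Keq expr → x = 7.7842e-06; check Q = 2.9860e+04
Then add 0.1968 M of E.
Step 3:
                    X           E
  I        2.5953e-06      0.6231
  C        5.5076e-06 -1.6523e-05
  E        8.1028e-06      0.6231
  solve Keq expr → x = -5.5076e-06; check Q = 2.9860e+04

[X]_eq = 8.1028e-06 M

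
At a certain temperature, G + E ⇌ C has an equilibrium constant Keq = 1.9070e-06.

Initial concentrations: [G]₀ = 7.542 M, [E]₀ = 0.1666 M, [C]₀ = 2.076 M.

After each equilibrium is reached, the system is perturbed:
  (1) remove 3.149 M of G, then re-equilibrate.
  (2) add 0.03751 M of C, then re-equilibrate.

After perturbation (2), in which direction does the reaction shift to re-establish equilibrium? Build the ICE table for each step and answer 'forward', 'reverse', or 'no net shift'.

Q₀ = 1.652 vs Keq = 1.9070e-06 ⇒ Q>K, reverse
Step 1:
                  G         E         C
  Initial     7.542    0.1666     2.076
  Change      2.076     2.076    -2.076
  Equil       9.618     2.243 4.1132e-05
  solve Keq expr → x = -2.076; check Q = 1.9070e-06
Then remove 3.149 M of G.
Step 2:
                  G         E         C
  Initial     6.469     2.243 4.1132e-05
  Change  1.3467e-05 1.3467e-05 -1.3467e-05
  Equil       6.469     2.243 2.7665e-05
  solve Keq expr → x = -1.3467e-05; check Q = 1.9070e-06
Then add 0.03751 M of C.
Step 3:
                  G         E         C
  Initial     6.469     2.243   0.03754
  Change    0.03751   0.03751  -0.03751
  Equil       6.506      2.28 2.8291e-05
  solve Keq expr → x = -0.03751; check Q = 1.9070e-06

Direction: reverse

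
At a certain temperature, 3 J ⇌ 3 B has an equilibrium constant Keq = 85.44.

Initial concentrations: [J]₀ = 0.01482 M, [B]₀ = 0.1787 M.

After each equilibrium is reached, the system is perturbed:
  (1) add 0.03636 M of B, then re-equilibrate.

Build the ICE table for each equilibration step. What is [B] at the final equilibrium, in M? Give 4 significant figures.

Q₀ = 1753 vs Keq = 85.44 ⇒ Q>K, reverse
Step 1:
                  J         B
  init      0.01482    0.1787
  Δ         0.02099  -0.02099
  eq        0.03581    0.1577
  solve Keq expr → x = -0.006996; check Q = 85.44
Then add 0.03636 M of B.
Step 2:
                  J         B
  init      0.03581    0.1941
  Δ        0.006728 -0.006728
  eq        0.04254    0.1873
  solve Keq expr → x = -0.002243; check Q = 85.44

[B]_eq = 0.1873 M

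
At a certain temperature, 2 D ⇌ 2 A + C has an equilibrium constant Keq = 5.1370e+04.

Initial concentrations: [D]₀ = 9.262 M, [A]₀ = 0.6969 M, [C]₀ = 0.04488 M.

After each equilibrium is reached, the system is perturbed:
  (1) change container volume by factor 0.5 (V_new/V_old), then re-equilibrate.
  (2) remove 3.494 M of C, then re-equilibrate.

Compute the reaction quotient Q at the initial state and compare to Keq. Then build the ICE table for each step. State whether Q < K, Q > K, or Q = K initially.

Q₀ = 2.5409e-04 vs Keq = 5.1370e+04 ⇒ Q<K, forward
Step 1:
                    D           A           C
  Initial       9.262      0.6969     0.04488
  Change       -9.168       9.168       4.584
  Equil       0.09365       9.865       4.629
  solve Keq expr → x = 4.584; check Q = 5.1370e+04
Then change container volume by factor 0.5 (V_new/V_old).
Step 2:
                    D           A           C
  Initial      0.1873       19.73       9.258
  Change      0.07602    -0.07602    -0.03801
  Equil        0.2633       19.65        9.22
  solve Keq expr → x = -0.03801; check Q = 5.1370e+04
Then remove 3.494 M of C.
Step 3:
                    D           A           C
  Initial      0.2633       19.65       5.726
  Change     -0.05473     0.05473     0.02737
  Equil        0.2086       19.71       5.753
  solve Keq expr → x = 0.02737; check Q = 5.1370e+04

Q₀ = 2.5409e-04; Q < K (proceeds forward)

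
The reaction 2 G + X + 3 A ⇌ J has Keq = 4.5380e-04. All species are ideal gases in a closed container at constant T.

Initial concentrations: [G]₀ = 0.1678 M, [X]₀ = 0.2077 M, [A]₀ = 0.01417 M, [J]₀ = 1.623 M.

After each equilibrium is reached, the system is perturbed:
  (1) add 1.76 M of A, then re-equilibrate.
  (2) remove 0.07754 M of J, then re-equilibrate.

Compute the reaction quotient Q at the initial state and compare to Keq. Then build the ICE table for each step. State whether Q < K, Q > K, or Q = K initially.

Q₀ = 9.7541e+07; Q > K (proceeds reverse)

Q₀ = 9.7541e+07 vs Keq = 4.5380e-04 ⇒ Q>K, reverse
Step 1:
                    G           X           A           J
  init         0.1678      0.2077     0.01417       1.623
  Δ             2.607       1.304       3.911      -1.304
  eq            2.775       1.511       3.925      0.3194
  solve Keq expr → x = -1.304; check Q = 4.5380e-04
Then add 1.76 M of A.
Step 2:
                    G           X           A           J
  init          2.775       1.511       5.685      0.3194
  Δ           -0.3471     -0.1736     -0.5207      0.1736
  eq            2.428       1.338       5.164      0.4929
  solve Keq expr → x = 0.1736; check Q = 4.5380e-04
Then remove 0.07754 M of J.
Step 3:
                    G           X           A           J
  init          2.428       1.338       5.164      0.4154
  Δ          -0.05257    -0.02629    -0.07886     0.02629
  eq            2.375       1.311       5.086      0.4417
  solve Keq expr → x = 0.02629; check Q = 4.5380e-04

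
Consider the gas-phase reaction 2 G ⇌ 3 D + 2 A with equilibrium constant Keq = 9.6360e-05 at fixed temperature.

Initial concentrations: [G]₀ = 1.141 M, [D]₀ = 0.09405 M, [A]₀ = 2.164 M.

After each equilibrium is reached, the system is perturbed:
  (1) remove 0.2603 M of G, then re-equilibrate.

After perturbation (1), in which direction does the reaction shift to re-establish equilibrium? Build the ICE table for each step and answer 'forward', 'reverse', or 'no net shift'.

Direction: reverse

Q₀ = 0.002992 vs Keq = 9.6360e-05 ⇒ Q>K, reverse
Step 1:
                  G         D         A
  init        1.141   0.09405     2.164
  Δ           0.042    -0.063    -0.042
  eq          1.183   0.03105     2.122
  solve Keq expr → x = -0.021; check Q = 9.6360e-05
Then remove 0.2603 M of G.
Step 2:
                  G         D         A
  init       0.9227   0.03105     2.122
  Δ        0.003104 -0.004656 -0.003104
  eq         0.9258    0.0264     2.119
  solve Keq expr → x = -0.001552; check Q = 9.6360e-05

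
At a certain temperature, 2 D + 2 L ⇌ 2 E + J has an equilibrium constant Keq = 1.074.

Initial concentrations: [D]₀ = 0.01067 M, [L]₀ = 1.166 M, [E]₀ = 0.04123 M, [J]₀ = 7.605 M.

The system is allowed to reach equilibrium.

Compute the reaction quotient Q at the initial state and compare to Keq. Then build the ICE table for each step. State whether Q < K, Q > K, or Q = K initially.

Q₀ = 83.52; Q > K (proceeds reverse)

Q₀ = 83.52 vs Keq = 1.074 ⇒ Q>K, reverse
Step 1:
                  D         L         E         J
  Initial   0.01067     1.166   0.04123     7.605
  Change    0.02517   0.02517  -0.02517  -0.01259
  Equil     0.03584     1.191   0.01606     7.592
  solve Keq expr → x = -0.01259; check Q = 1.074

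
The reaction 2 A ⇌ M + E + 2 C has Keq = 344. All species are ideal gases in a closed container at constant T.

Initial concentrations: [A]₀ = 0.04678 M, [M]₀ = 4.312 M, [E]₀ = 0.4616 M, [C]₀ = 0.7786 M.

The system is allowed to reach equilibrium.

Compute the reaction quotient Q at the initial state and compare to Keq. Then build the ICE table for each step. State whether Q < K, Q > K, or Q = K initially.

Q₀ = 551.4 vs Keq = 344 ⇒ Q>K, reverse
Step 1:
                   A          M          E          C
  Initial    0.04678      4.312     0.4616     0.7786
  Change      0.0112    -0.0056    -0.0056    -0.0112
  Equil      0.05798      4.306      0.456     0.7674
  solve Keq expr → x = -0.0056; check Q = 344

Q₀ = 551.4; Q > K (proceeds reverse)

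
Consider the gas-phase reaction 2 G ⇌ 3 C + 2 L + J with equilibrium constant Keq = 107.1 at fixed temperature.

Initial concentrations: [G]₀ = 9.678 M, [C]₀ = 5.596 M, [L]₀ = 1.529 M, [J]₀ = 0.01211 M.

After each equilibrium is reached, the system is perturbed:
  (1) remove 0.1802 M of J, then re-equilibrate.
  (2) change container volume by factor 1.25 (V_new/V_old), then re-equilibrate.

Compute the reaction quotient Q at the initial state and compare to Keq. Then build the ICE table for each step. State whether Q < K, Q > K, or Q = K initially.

Q₀ = 0.05297 vs Keq = 107.1 ⇒ Q<K, forward
Step 1:
                   G          C          L          J
  init         9.678      5.596      1.529    0.01211
  Δ           -1.873       2.81      1.873     0.9367
  eq           7.805      8.406      3.402     0.9488
  solve Keq expr → x = 0.9367; check Q = 107.1
Then remove 0.1802 M of J.
Step 2:
                   G          C          L          J
  init         7.805      8.406      3.402     0.7686
  Δ          -0.1055     0.1583     0.1055    0.05275
  eq           7.699      8.564      3.508     0.8213
  solve Keq expr → x = 0.05275; check Q = 107.1
Then change container volume by factor 1.25 (V_new/V_old).
Step 3:
                   G          C          L          J
  init         6.159      6.851      2.806     0.6571
  Δ          -0.3881     0.5821     0.3881      0.194
  eq           5.771      7.434      3.194     0.8511
  solve Keq expr → x = 0.194; check Q = 107.1

Q₀ = 0.05297; Q < K (proceeds forward)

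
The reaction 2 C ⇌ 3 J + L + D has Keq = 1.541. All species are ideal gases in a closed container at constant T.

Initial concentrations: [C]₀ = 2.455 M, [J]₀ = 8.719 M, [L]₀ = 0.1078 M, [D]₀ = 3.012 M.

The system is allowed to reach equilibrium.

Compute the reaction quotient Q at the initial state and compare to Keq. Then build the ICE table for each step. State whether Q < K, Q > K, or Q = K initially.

Q₀ = 35.71; Q > K (proceeds reverse)

Q₀ = 35.71 vs Keq = 1.541 ⇒ Q>K, reverse
Step 1:
                    C           J           L           D
  Initial       2.455       8.719      0.1078       3.012
  Change        0.203     -0.3046     -0.1015     -0.1015
  Equil         2.658       8.414    0.006279        2.91
  solve Keq expr → x = -0.1015; check Q = 1.541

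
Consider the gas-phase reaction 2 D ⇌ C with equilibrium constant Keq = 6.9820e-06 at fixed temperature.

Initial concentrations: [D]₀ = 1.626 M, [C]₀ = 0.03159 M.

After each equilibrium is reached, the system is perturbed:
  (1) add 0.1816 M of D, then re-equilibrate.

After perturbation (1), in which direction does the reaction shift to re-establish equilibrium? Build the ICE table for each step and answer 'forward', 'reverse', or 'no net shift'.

Q₀ = 0.01195 vs Keq = 6.9820e-06 ⇒ Q>K, reverse
Step 1:
                   D          C
  init         1.626    0.03159
  Δ          0.06314   -0.03157
  eq           1.689 1.9921e-05
  solve Keq expr → x = -0.03157; check Q = 6.9820e-06
Then add 0.1816 M of D.
Step 2:
                   D          C
  init         1.871 1.9921e-05
  Δ       -9.0269e-06 4.5134e-06
  eq           1.871 2.4434e-05
  solve Keq expr → x = 4.5134e-06; check Q = 6.9820e-06

Direction: forward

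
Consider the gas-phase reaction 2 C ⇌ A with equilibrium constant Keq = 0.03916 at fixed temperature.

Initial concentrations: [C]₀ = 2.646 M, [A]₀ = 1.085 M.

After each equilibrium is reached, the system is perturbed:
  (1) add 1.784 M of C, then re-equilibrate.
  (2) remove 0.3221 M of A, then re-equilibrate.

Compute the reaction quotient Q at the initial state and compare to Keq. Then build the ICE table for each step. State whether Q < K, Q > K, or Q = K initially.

Q₀ = 0.155 vs Keq = 0.03916 ⇒ Q>K, reverse
Step 1:
                  C         A
  Initial     2.646     1.085
  Change      1.082   -0.5408
  Equil       3.728    0.5442
  solve Keq expr → x = -0.5408; check Q = 0.03916
Then add 1.784 M of C.
Step 2:
                  C         A
  Initial     5.512    0.5442
  Change    -0.7143    0.3571
  Equil       4.797    0.9013
  solve Keq expr → x = 0.3571; check Q = 0.03916
Then remove 0.3221 M of A.
Step 3:
                  C         A
  Initial     4.797    0.5792
  Change    -0.3741     0.187
  Equil       4.423    0.7662
  solve Keq expr → x = 0.187; check Q = 0.03916

Q₀ = 0.155; Q > K (proceeds reverse)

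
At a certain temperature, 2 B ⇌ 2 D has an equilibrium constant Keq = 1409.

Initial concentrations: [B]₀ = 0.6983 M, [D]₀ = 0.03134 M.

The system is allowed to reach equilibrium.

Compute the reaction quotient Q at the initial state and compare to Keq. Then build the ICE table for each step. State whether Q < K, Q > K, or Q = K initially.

Q₀ = 0.002014 vs Keq = 1409 ⇒ Q<K, forward
Step 1:
                    B           D
  init         0.6983     0.03134
  Δ           -0.6794      0.6794
  eq          0.01893      0.7107
  solve Keq expr → x = 0.3397; check Q = 1409

Q₀ = 0.002014; Q < K (proceeds forward)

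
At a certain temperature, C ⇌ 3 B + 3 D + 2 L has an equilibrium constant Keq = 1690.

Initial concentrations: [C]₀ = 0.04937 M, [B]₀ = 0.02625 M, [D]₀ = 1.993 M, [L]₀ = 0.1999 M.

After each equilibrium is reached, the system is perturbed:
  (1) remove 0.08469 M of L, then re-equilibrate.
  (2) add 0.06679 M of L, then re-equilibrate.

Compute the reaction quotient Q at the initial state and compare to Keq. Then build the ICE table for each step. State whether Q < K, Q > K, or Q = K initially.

Q₀ = 1.1590e-04; Q < K (proceeds forward)

Q₀ = 1.1590e-04 vs Keq = 1690 ⇒ Q<K, forward
Step 1:
                  C         B         D         L
  init      0.04937   0.02625     1.993    0.1999
  Δ        -0.04937    0.1481    0.1481   0.09873
  eq      2.7453e-06    0.1744     2.141    0.2986
  solve Keq expr → x = 0.04937; check Q = 1690
Then remove 0.08469 M of L.
Step 2:
                  C         B         D         L
  init    2.7453e-06    0.1744     2.141    0.2139
  Δ       -1.3361e-06 4.0084e-06 4.0084e-06 2.6723e-06
  eq      1.4091e-06    0.1744     2.141    0.2139
  solve Keq expr → x = 1.3361e-06; check Q = 1690
Then add 0.06679 M of L.
Step 3:
                  C         B         D         L
  init    1.4091e-06    0.1744     2.141    0.2807
  Δ       1.0170e-06 -3.0509e-06 -3.0509e-06 -2.0339e-06
  eq      2.4261e-06    0.1744     2.141    0.2807
  solve Keq expr → x = -1.0170e-06; check Q = 1690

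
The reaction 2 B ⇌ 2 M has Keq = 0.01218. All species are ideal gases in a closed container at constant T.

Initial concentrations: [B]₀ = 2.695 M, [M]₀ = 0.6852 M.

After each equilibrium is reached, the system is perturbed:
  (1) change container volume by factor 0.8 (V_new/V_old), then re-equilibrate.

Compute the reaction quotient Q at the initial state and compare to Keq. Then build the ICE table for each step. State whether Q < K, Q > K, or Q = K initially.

Q₀ = 0.06464; Q > K (proceeds reverse)

Q₀ = 0.06464 vs Keq = 0.01218 ⇒ Q>K, reverse
Step 1:
                    B           M
  init          2.695      0.6852
  Δ            0.3492     -0.3492
  eq            3.044       0.336
  solve Keq expr → x = -0.1746; check Q = 0.01218
Then change container volume by factor 0.8 (V_new/V_old).
Step 2:
                    B           M
  init          3.805        0.42
  Δ                 0           0
  eq            3.805        0.42
  solve Keq expr → x = 0; check Q = 0.01218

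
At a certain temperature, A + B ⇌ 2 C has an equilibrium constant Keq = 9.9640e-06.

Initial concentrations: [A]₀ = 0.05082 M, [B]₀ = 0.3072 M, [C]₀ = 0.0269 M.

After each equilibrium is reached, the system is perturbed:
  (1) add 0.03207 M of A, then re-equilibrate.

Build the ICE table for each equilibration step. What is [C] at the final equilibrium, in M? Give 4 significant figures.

Q₀ = 0.04635 vs Keq = 9.9640e-06 ⇒ Q>K, reverse
Step 1:
                  A         B         C
  Initial   0.05082    0.3072    0.0269
  Change    0.01322   0.01322  -0.02645
  Equil     0.06404    0.3204 4.5219e-04
  solve Keq expr → x = -0.01322; check Q = 9.9640e-06
Then add 0.03207 M of A.
Step 2:
                  A         B         C
  Initial   0.09611    0.3204 4.5219e-04
  Change  -5.0787e-05 -5.0787e-05 1.0157e-04
  Equil     0.09606    0.3204 5.5376e-04
  solve Keq expr → x = 5.0787e-05; check Q = 9.9640e-06

[C]_eq = 5.5376e-04 M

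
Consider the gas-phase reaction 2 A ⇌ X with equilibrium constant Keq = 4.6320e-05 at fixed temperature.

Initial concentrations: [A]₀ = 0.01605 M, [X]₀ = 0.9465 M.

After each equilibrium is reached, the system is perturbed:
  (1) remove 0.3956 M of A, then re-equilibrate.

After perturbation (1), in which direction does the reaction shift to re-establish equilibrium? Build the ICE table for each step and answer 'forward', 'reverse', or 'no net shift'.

Q₀ = 3674 vs Keq = 4.6320e-05 ⇒ Q>K, reverse
Step 1:
                    A           X
  init        0.01605      0.9465
  Δ             1.893     -0.9463
  eq            1.909  1.6875e-04
  solve Keq expr → x = -0.9463; check Q = 4.6320e-05
Then remove 0.3956 M of A.
Step 2:
                    A           X
  init          1.513  1.6875e-04
  Δ        1.2537e-04 -6.2685e-05
  eq            1.513  1.0607e-04
  solve Keq expr → x = -6.2685e-05; check Q = 4.6320e-05

Direction: reverse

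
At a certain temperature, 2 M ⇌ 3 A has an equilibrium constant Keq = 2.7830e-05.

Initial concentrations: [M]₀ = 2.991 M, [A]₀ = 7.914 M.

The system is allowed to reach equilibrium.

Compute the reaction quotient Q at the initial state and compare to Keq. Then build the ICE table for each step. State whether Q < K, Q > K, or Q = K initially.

Q₀ = 55.41; Q > K (proceeds reverse)

Q₀ = 55.41 vs Keq = 2.7830e-05 ⇒ Q>K, reverse
Step 1:
                  M         A
  Initial     2.991     7.914
  Change      5.194    -7.791
  Equil       8.185    0.1231
  solve Keq expr → x = -2.597; check Q = 2.7830e-05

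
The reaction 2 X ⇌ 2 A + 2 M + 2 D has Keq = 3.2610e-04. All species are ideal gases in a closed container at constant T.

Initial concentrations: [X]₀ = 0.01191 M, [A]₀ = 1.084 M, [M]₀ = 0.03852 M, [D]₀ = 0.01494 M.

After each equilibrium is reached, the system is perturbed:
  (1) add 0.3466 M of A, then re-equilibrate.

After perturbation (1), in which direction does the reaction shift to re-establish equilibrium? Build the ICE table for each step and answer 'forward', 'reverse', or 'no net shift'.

Q₀ = 0.002744 vs Keq = 3.2610e-04 ⇒ Q>K, reverse
Step 1:
                   X          A          M          D
  init       0.01191      1.084    0.03852    0.01494
  Δ         0.005842  -0.005842  -0.005842  -0.005842
  eq         0.01775      1.078    0.03268   0.009098
  solve Keq expr → x = -0.002921; check Q = 3.2610e-04
Then add 0.3466 M of A.
Step 2:
                   X          A          M          D
  init       0.01775      1.425    0.03268   0.009098
  Δ         0.001358  -0.001358  -0.001358  -0.001358
  eq         0.01911      1.423    0.03132    0.00774
  solve Keq expr → x = -6.7898e-04; check Q = 3.2610e-04

Direction: reverse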